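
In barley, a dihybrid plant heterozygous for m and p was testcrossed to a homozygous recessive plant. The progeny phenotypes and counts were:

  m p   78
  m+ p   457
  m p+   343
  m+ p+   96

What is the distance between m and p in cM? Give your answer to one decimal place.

The two most frequent classes, m+ p (457) and m p+ (343), are the parental types, so the F1 was m+ p / m p+.
The recombinant classes are m+ p+ and m p: 96 + 78 = 174.
Recombination frequency = 174/974 = 0.1786 ≈ 17.9%, i.e. 17.9 cM.

17.9 cM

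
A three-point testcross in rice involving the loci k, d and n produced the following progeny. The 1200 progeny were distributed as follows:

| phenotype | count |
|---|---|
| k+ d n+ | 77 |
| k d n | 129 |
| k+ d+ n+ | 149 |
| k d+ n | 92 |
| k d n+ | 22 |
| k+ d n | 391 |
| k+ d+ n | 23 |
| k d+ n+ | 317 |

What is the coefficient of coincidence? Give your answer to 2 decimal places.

0.78

The two most frequent reciprocal classes, k+ d n and k d+ n+, are the parental types, so the F1 was k+ d n / k d+ n+.
The two rarest classes, k+ d+ n and k d n+, are the double crossovers. Comparing them with the parentals, only the d allele has switched, so d is the middle locus and the order is k – d – n.
k–d: (278 + 45)/1200 = 0.2692; d–n: (169 + 45)/1200 = 0.1783.
Expected DCO frequency = 0.2692 × 0.1783 ≈ 0.04800; observed = 45/1200 ≈ 0.03750.
Coefficient of coincidence = 0.03750/0.04800 ≈ 0.78.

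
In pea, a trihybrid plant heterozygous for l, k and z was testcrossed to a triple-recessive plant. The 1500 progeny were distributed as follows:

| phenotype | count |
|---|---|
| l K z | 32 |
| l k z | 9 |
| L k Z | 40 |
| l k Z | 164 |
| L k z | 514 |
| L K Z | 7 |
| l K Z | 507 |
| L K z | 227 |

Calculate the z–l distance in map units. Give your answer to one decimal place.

5.9 map units

The two most frequent reciprocal classes, L k z and l K Z, are the parental types, so the F1 was L k z / l K Z.
The two rarest classes, l k z and L K Z, are the double crossovers. Comparing them with the parentals, only the l allele has switched, so l is the middle locus and the order is z – l – k.
Crossovers in the z–l interval produce the single-crossover classes L k Z and l K z (40 + 32 = 72) plus the double crossovers (16).
RF(z–l) = (72 + 16) / 1500 = 88/1500 = 0.0587 → 5.9 map units.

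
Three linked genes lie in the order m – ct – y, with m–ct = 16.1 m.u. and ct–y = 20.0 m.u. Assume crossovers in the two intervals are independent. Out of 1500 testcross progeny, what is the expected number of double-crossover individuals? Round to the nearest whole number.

48

Map distances give recombination frequencies of 0.161 and 0.200 for the two intervals.
With no interference, expected double-crossover frequency = 0.161 × 0.200 = 0.03220.
Expected number = 0.03220 × 1500 = 48.30 ≈ 48.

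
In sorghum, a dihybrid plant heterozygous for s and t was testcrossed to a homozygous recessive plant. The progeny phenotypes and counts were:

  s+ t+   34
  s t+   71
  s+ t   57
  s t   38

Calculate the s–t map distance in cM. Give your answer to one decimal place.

The two most frequent classes, s+ t (57) and s t+ (71), are the parental types, so the F1 was s+ t / s t+.
The recombinant classes are s+ t+ and s t: 34 + 38 = 72.
Recombination frequency = 72/200 = 0.3600 ≈ 36.0%, i.e. 36.0 cM.

36.0 cM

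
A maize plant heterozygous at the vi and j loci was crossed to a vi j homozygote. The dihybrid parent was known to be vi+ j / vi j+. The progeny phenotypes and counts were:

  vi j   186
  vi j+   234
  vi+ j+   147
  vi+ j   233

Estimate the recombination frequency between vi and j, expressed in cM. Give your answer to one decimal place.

The recombinant classes are vi+ j+ and vi j: 147 + 186 = 333.
Recombination frequency = 333/800 = 0.4163 ≈ 41.6%, i.e. 41.6 cM.

41.6 cM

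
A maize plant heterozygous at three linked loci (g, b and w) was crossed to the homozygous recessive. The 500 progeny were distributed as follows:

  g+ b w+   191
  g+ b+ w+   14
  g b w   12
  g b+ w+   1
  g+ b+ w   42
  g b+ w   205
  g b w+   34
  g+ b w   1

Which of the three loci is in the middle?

The two most frequent reciprocal classes, g+ b w+ and g b+ w, are the parental types, so the F1 was g+ b w+ / g b+ w.
The two rarest classes, g+ b w and g b+ w+, are the double crossovers. Comparing them with the parentals, only the w allele has switched, so w is the middle locus and the order is g – w – b.

w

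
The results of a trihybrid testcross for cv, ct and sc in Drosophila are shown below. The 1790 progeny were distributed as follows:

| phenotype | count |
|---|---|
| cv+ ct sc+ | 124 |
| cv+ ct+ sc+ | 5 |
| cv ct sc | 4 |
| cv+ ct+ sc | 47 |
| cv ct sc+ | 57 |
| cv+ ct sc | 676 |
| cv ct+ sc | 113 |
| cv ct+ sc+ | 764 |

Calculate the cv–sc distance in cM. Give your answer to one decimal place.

13.7 cM

The two most frequent reciprocal classes, cv+ ct sc and cv ct+ sc+, are the parental types, so the F1 was cv+ ct sc / cv ct+ sc+.
The two rarest classes, cv ct sc and cv+ ct+ sc+, are the double crossovers. Comparing them with the parentals, only the cv allele has switched, so cv is the middle locus and the order is sc – cv – ct.
Crossovers in the sc–cv interval produce the single-crossover classes cv+ ct sc+ and cv ct+ sc (124 + 113 = 237) plus the double crossovers (9).
RF(sc–cv) = (237 + 9) / 1790 = 246/1790 = 0.1374 → 13.7 cM.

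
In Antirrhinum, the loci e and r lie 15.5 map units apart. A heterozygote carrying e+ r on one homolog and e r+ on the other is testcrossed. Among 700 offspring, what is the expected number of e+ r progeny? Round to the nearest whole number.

A map distance of 15.5 map units corresponds to a recombination frequency of 0.155.
The F1 is e+ r / e r+, so e+ r is a parental gamete class with expected frequency (1 − r)/2 = 0.845/2 = 0.4225.
Expected number = 0.4225 × 700 = 295.75 ≈ 296.

296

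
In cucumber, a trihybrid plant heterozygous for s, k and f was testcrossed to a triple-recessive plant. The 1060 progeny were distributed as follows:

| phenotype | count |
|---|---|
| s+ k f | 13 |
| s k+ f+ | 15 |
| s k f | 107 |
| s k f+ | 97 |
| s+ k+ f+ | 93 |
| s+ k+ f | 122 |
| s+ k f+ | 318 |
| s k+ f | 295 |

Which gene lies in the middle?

f

The two most frequent reciprocal classes, s k+ f and s+ k f+, are the parental types, so the F1 was s k+ f / s+ k f+.
The two rarest classes, s k+ f+ and s+ k f, are the double crossovers. Comparing them with the parentals, only the f allele has switched, so f is the middle locus and the order is k – f – s.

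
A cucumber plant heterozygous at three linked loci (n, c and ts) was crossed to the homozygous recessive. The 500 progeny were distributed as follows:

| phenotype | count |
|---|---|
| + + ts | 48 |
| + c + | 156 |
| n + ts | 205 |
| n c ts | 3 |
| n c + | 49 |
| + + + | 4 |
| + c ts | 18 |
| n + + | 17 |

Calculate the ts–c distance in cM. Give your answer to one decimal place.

The two most frequent reciprocal classes, + c + and n + ts, are the parental types, so the F1 was + c + / n + ts.
The two rarest classes, + + + and n c ts, are the double crossovers. Comparing them with the parentals, only the c allele has switched, so c is the middle locus and the order is ts – c – n.
Crossovers in the ts–c interval produce the single-crossover classes + c ts and n + + (18 + 17 = 35) plus the double crossovers (7).
RF(ts–c) = (35 + 7) / 500 = 42/500 = 0.0840 → 8.4 cM.

8.4 cM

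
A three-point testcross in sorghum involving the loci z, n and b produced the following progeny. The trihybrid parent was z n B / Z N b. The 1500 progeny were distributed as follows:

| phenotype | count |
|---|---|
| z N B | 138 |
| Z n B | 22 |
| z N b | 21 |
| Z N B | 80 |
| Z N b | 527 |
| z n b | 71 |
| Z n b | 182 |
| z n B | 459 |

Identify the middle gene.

z

The two rarest classes, Z n B and z N b, are the double crossovers. Comparing them with the parentals, only the z allele has switched, so z is the middle locus and the order is n – z – b.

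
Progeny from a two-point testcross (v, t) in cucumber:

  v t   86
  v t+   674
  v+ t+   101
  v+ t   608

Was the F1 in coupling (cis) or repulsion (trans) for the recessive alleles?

trans

The two most frequent classes are v+ t (608) and v t+ (674); these are the parental (non-recombinant) types.
So the F1 carried v+ t on one chromosome and v t+ on the other — the recessive alleles are on opposite chromosomes (trans / repulsion).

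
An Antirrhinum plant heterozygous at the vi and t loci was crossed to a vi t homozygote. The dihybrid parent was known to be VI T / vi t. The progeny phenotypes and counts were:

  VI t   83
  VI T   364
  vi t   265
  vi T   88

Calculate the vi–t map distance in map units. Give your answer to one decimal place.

The recombinant classes are VI t and vi T: 83 + 88 = 171.
Recombination frequency = 171/800 = 0.2137 ≈ 21.4%, i.e. 21.4 map units.

21.4 map units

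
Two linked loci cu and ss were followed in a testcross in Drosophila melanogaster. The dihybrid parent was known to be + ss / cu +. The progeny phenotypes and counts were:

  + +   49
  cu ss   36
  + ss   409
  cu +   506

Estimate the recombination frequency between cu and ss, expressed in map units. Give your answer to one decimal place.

The recombinant classes are + + and cu ss: 49 + 36 = 85.
Recombination frequency = 85/1000 = 0.0850 ≈ 8.5%, i.e. 8.5 map units.

8.5 map units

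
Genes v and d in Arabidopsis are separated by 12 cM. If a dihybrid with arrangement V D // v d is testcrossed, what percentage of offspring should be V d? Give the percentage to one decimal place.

6.0%

A map distance of 12 cM corresponds to a recombination frequency of 0.120.
The F1 is V D / v d, so V d is a recombinant gamete class with expected frequency r/2 = 0.120/2 = 0.0600.
That is 0.0600 = 6.0% of the progeny.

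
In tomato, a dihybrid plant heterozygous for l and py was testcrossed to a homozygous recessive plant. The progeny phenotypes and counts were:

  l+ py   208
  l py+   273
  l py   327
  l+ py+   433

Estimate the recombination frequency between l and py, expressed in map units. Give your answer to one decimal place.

38.8 map units

The two most frequent classes, l+ py+ (433) and l py (327), are the parental types, so the F1 was l+ py+ / l py.
The recombinant classes are l+ py and l py+: 208 + 273 = 481.
Recombination frequency = 481/1241 = 0.3876 ≈ 38.8%, i.e. 38.8 map units.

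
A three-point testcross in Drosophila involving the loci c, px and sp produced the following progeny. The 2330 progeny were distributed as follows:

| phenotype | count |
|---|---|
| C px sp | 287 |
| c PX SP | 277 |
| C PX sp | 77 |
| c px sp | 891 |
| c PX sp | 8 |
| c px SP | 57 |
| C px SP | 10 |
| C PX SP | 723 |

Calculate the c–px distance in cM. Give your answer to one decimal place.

The two most frequent reciprocal classes, C PX SP and c px sp, are the parental types, so the F1 was C PX SP / c px sp.
The two rarest classes, C px SP and c PX sp, are the double crossovers. Comparing them with the parentals, only the px allele has switched, so px is the middle locus and the order is c – px – sp.
Crossovers in the c–px interval produce the single-crossover classes c PX SP and C px sp (277 + 287 = 564) plus the double crossovers (18).
RF(c–px) = (564 + 18) / 2330 = 582/2330 = 0.2498 → 25.0 cM.

25.0 cM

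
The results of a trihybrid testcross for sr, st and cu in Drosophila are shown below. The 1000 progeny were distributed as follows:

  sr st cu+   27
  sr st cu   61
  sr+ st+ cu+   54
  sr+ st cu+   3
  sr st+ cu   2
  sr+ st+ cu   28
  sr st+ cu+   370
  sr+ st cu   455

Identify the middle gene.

cu

The two most frequent reciprocal classes, sr st+ cu+ and sr+ st cu, are the parental types, so the F1 was sr st+ cu+ / sr+ st cu.
The two rarest classes, sr st+ cu and sr+ st cu+, are the double crossovers. Comparing them with the parentals, only the cu allele has switched, so cu is the middle locus and the order is st – cu – sr.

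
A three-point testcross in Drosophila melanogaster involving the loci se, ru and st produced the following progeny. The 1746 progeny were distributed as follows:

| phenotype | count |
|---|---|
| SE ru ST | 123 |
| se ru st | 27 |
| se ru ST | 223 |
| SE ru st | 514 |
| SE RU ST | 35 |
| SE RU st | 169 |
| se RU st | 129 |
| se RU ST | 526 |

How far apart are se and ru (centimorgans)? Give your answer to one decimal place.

26.0 centimorgans

The two most frequent reciprocal classes, se RU ST and SE ru st, are the parental types, so the F1 was se RU ST / SE ru st.
The two rarest classes, SE RU ST and se ru st, are the double crossovers. Comparing them with the parentals, only the se allele has switched, so se is the middle locus and the order is st – se – ru.
Crossovers in the se–ru interval produce the single-crossover classes se ru ST and SE RU st (223 + 169 = 392) plus the double crossovers (62).
RF(se–ru) = (392 + 62) / 1746 = 454/1746 = 0.2600 → 26.0 centimorgans.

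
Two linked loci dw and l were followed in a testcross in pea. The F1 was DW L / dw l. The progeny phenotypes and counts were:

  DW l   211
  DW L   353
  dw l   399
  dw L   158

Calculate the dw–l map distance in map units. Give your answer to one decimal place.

The recombinant classes are DW l and dw L: 211 + 158 = 369.
Recombination frequency = 369/1121 = 0.3292 ≈ 32.9%, i.e. 32.9 map units.

32.9 map units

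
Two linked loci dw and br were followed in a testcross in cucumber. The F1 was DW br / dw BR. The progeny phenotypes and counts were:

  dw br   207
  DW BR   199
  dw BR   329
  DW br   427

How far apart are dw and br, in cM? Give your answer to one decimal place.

The recombinant classes are DW BR and dw br: 199 + 207 = 406.
Recombination frequency = 406/1162 = 0.3494 ≈ 34.9%, i.e. 34.9 cM.

34.9 cM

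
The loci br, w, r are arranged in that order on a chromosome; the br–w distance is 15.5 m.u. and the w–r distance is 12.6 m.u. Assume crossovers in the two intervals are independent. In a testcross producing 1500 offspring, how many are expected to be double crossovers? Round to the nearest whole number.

Map distances give recombination frequencies of 0.155 and 0.126 for the two intervals.
With no interference, expected double-crossover frequency = 0.155 × 0.126 = 0.01953.
Expected number = 0.01953 × 1500 = 29.29 ≈ 29.

29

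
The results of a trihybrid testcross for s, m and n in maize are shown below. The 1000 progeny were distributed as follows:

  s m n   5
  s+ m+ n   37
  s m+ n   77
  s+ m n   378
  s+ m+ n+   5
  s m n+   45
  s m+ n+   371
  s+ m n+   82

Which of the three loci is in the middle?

s

The two most frequent reciprocal classes, s m+ n+ and s+ m n, are the parental types, so the F1 was s m+ n+ / s+ m n.
The two rarest classes, s+ m+ n+ and s m n, are the double crossovers. Comparing them with the parentals, only the s allele has switched, so s is the middle locus and the order is m – s – n.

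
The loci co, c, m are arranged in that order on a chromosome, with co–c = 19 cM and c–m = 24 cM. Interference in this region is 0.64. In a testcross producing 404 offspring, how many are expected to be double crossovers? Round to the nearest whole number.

7

Map distances give recombination frequencies of 0.190 and 0.240 for the two intervals.
With interference 0.64 (so coincidence = 0.36), expected double-crossover frequency = 0.190 × 0.240 × 0.36 = 0.01642.
Expected number = 0.01642 × 404 = 6.63 ≈ 7.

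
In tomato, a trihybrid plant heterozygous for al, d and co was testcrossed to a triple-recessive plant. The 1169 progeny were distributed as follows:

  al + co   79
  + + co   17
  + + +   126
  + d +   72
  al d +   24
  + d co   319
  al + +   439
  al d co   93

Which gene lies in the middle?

The two most frequent reciprocal classes, al + + and + d co, are the parental types, so the F1 was al + + / + d co.
The two rarest classes, al d + and + + co, are the double crossovers. Comparing them with the parentals, only the d allele has switched, so d is the middle locus and the order is co – d – al.

d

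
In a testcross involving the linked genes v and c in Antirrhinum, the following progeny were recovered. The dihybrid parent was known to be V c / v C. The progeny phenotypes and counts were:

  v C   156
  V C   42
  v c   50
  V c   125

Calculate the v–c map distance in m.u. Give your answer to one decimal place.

24.7 m.u.

The recombinant classes are V C and v c: 42 + 50 = 92.
Recombination frequency = 92/373 = 0.2466 ≈ 24.7%, i.e. 24.7 m.u.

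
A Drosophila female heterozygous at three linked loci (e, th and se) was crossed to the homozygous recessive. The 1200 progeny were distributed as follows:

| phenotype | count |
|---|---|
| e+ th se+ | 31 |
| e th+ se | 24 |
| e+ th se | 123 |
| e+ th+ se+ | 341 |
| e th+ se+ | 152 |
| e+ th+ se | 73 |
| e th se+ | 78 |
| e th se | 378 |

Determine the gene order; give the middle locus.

th

The two most frequent reciprocal classes, e+ th+ se+ and e th se, are the parental types, so the F1 was e+ th+ se+ / e th se.
The two rarest classes, e+ th se+ and e th+ se, are the double crossovers. Comparing them with the parentals, only the th allele has switched, so th is the middle locus and the order is e – th – se.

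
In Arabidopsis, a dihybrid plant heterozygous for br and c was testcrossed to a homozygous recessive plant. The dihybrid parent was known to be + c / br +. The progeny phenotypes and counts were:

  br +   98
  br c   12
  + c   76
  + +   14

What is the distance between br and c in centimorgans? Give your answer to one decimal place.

The recombinant classes are + + and br c: 14 + 12 = 26.
Recombination frequency = 26/200 = 0.1300 ≈ 13.0%, i.e. 13.0 centimorgans.

13.0 centimorgans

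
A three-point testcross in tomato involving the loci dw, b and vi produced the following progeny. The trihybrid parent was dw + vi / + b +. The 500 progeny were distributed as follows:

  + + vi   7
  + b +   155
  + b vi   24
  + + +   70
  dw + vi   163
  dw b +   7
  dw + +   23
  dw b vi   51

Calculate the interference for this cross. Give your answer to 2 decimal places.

0.15

The two rarest classes, + + vi and dw b +, are the double crossovers. Comparing them with the parentals, only the dw allele has switched, so dw is the middle locus and the order is b – dw – vi.
b–dw: (121 + 14)/500 = 0.2700; dw–vi: (47 + 14)/500 = 0.1220.
Expected DCO frequency = 0.2700 × 0.1220 ≈ 0.03294; observed = 14/500 ≈ 0.02800.
Coefficient of coincidence = 0.02800/0.03294 ≈ 0.85; interference = 1 − 0.85 = 0.15.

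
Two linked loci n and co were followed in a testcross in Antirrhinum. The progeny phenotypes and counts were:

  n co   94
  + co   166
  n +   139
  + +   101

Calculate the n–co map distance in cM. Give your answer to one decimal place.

39.0 cM

The two most frequent classes, + co (166) and n + (139), are the parental types, so the F1 was + co / n +.
The recombinant classes are + + and n co: 101 + 94 = 195.
Recombination frequency = 195/500 = 0.3900 ≈ 39.0%, i.e. 39.0 cM.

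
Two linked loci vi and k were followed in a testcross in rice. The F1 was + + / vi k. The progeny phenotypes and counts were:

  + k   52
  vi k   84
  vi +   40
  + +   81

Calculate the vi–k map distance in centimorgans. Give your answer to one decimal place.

35.8 centimorgans

The recombinant classes are + k and vi +: 52 + 40 = 92.
Recombination frequency = 92/257 = 0.3580 ≈ 35.8%, i.e. 35.8 centimorgans.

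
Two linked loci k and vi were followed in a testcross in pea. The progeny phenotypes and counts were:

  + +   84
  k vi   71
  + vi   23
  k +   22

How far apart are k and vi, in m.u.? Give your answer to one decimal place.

22.5 m.u.

The two most frequent classes, + + (84) and k vi (71), are the parental types, so the F1 was + + / k vi.
The recombinant classes are + vi and k +: 23 + 22 = 45.
Recombination frequency = 45/200 = 0.2250 ≈ 22.5%, i.e. 22.5 m.u.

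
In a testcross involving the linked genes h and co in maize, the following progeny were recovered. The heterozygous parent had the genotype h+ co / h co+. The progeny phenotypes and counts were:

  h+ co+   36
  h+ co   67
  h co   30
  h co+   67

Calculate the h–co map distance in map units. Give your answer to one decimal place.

33.0 map units

The recombinant classes are h+ co+ and h co: 36 + 30 = 66.
Recombination frequency = 66/200 = 0.3300 ≈ 33.0%, i.e. 33.0 map units.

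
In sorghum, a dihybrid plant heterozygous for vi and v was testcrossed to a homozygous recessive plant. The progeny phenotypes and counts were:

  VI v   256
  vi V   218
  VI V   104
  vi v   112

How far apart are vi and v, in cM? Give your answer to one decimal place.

The two most frequent classes, VI v (256) and vi V (218), are the parental types, so the F1 was VI v / vi V.
The recombinant classes are VI V and vi v: 104 + 112 = 216.
Recombination frequency = 216/690 = 0.3130 ≈ 31.3%, i.e. 31.3 cM.

31.3 cM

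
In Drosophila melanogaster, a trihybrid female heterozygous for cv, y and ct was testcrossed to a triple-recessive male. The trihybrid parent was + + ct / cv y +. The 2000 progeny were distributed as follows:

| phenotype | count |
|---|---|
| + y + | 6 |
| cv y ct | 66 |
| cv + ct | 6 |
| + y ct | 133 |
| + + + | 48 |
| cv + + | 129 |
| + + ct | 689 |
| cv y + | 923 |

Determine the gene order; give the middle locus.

cv

The two rarest classes, cv + ct and + y +, are the double crossovers. Comparing them with the parentals, only the cv allele has switched, so cv is the middle locus and the order is y – cv – ct.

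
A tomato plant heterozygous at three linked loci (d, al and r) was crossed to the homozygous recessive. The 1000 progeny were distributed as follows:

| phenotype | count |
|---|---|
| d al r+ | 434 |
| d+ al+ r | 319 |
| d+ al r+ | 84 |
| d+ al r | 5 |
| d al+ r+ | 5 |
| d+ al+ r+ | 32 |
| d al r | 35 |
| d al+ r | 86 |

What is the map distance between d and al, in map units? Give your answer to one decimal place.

18.0 map units

The two most frequent reciprocal classes, d+ al+ r and d al r+, are the parental types, so the F1 was d+ al+ r / d al r+.
The two rarest classes, d+ al r and d al+ r+, are the double crossovers. Comparing them with the parentals, only the al allele has switched, so al is the middle locus and the order is d – al – r.
Crossovers in the d–al interval produce the single-crossover classes d al+ r and d+ al r+ (86 + 84 = 170) plus the double crossovers (10).
RF(d–al) = (170 + 10) / 1000 = 180/1000 = 0.1800 → 18.0 map units.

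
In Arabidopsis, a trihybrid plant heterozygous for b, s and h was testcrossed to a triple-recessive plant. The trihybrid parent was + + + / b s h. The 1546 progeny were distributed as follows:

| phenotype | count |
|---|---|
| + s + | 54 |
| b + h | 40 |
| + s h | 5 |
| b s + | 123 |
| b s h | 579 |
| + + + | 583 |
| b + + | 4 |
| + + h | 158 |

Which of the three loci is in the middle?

The two rarest classes, b + + and + s h, are the double crossovers. Comparing them with the parentals, only the b allele has switched, so b is the middle locus and the order is s – b – h.

b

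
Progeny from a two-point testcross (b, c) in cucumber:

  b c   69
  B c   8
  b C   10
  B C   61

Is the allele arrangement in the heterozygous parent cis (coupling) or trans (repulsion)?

cis

The two most frequent classes are B C (61) and b c (69); these are the parental (non-recombinant) types.
So the F1 carried B C on one chromosome and b c on the other — the recessive alleles are on the same chromosome (cis / coupling).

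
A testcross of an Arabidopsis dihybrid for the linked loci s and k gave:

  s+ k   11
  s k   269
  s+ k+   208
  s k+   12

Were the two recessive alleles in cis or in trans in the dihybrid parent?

The two most frequent classes are s+ k+ (208) and s k (269); these are the parental (non-recombinant) types.
So the F1 carried s+ k+ on one chromosome and s k on the other — the recessive alleles are on the same chromosome (cis / coupling).

cis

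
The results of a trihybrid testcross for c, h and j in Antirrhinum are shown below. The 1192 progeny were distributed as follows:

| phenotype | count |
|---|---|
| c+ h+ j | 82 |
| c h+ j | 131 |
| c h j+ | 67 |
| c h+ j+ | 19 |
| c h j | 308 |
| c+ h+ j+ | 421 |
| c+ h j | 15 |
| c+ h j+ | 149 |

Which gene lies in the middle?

c

The two most frequent reciprocal classes, c+ h+ j+ and c h j, are the parental types, so the F1 was c+ h+ j+ / c h j.
The two rarest classes, c h+ j+ and c+ h j, are the double crossovers. Comparing them with the parentals, only the c allele has switched, so c is the middle locus and the order is j – c – h.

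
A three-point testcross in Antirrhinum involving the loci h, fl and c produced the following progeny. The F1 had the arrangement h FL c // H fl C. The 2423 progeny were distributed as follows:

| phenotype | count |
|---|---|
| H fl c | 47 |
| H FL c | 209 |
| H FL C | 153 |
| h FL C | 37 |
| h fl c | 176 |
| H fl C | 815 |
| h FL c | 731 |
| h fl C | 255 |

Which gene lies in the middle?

c

The two rarest classes, h FL C and H fl c, are the double crossovers. Comparing them with the parentals, only the c allele has switched, so c is the middle locus and the order is fl – c – h.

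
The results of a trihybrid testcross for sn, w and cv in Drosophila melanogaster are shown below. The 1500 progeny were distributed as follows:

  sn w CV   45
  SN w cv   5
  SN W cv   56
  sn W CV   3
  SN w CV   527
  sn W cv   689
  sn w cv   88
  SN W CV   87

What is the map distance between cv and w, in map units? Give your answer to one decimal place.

12.2 map units

The two most frequent reciprocal classes, SN w CV and sn W cv, are the parental types, so the F1 was SN w CV / sn W cv.
The two rarest classes, SN w cv and sn W CV, are the double crossovers. Comparing them with the parentals, only the cv allele has switched, so cv is the middle locus and the order is w – cv – sn.
Crossovers in the w–cv interval produce the single-crossover classes SN W CV and sn w cv (87 + 88 = 175) plus the double crossovers (8).
RF(w–cv) = (175 + 8) / 1500 = 183/1500 = 0.1220 → 12.2 map units.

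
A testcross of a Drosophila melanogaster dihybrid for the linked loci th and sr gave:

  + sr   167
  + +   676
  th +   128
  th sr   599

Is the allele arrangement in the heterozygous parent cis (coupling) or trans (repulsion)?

cis

The two most frequent classes are + + (676) and th sr (599); these are the parental (non-recombinant) types.
So the F1 carried + + on one chromosome and th sr on the other — the recessive alleles are on the same chromosome (cis / coupling).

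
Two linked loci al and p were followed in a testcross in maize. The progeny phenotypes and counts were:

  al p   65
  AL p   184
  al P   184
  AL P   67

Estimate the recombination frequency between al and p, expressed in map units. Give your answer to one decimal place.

The two most frequent classes, AL p (184) and al P (184), are the parental types, so the F1 was AL p / al P.
The recombinant classes are AL P and al p: 67 + 65 = 132.
Recombination frequency = 132/500 = 0.2640 ≈ 26.4%, i.e. 26.4 map units.

26.4 map units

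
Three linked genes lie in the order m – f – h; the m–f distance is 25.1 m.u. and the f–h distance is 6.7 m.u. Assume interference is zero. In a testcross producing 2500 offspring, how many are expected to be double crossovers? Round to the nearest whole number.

Map distances give recombination frequencies of 0.251 and 0.067 for the two intervals.
With no interference, expected double-crossover frequency = 0.251 × 0.067 = 0.01682.
Expected number = 0.01682 × 2500 = 42.04 ≈ 42.

42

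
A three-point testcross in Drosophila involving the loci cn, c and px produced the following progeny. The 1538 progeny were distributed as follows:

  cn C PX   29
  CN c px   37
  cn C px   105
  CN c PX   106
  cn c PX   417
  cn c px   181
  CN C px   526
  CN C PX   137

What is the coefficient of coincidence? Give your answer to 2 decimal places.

0.95

The two most frequent reciprocal classes, CN C px and cn c PX, are the parental types, so the F1 was CN C px / cn c PX.
The two rarest classes, CN c px and cn C PX, are the double crossovers. Comparing them with the parentals, only the c allele has switched, so c is the middle locus and the order is px – c – cn.
px–c: (318 + 66)/1538 = 0.2497; c–cn: (211 + 66)/1538 = 0.1801.
Expected DCO frequency = 0.2497 × 0.1801 ≈ 0.04497; observed = 66/1538 ≈ 0.04291.
Coefficient of coincidence = 0.04291/0.04497 ≈ 0.95.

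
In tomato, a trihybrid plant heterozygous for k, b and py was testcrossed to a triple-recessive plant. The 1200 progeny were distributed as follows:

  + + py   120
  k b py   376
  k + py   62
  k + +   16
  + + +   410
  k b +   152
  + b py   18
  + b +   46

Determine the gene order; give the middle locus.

k

The two most frequent reciprocal classes, k b py and + + +, are the parental types, so the F1 was k b py / + + +.
The two rarest classes, + b py and k + +, are the double crossovers. Comparing them with the parentals, only the k allele has switched, so k is the middle locus and the order is b – k – py.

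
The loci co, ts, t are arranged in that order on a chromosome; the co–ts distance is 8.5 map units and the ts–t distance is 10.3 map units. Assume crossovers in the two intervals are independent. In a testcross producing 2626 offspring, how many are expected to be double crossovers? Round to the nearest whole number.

Map distances give recombination frequencies of 0.085 and 0.103 for the two intervals.
With no interference, expected double-crossover frequency = 0.085 × 0.103 = 0.00876.
Expected number = 0.00876 × 2626 = 22.99 ≈ 23.

23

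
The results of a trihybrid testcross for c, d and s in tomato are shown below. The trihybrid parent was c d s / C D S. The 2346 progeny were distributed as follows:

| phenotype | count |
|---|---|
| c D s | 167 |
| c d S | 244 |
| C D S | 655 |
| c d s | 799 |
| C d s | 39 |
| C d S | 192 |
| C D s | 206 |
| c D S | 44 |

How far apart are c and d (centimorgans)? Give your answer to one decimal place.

The two rarest classes, C d s and c D S, are the double crossovers. Comparing them with the parentals, only the c allele has switched, so c is the middle locus and the order is s – c – d.
Crossovers in the c–d interval produce the single-crossover classes c D s and C d S (167 + 192 = 359) plus the double crossovers (83).
RF(c–d) = (359 + 83) / 2346 = 442/2346 = 0.1884 → 18.8 centimorgans.

18.8 centimorgans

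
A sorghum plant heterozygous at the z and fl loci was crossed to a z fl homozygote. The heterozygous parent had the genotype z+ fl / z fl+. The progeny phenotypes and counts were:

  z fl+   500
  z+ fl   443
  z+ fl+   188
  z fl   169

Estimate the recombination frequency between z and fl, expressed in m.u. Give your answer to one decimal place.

27.5 m.u.

The recombinant classes are z+ fl+ and z fl: 188 + 169 = 357.
Recombination frequency = 357/1300 = 0.2746 ≈ 27.5%, i.e. 27.5 m.u.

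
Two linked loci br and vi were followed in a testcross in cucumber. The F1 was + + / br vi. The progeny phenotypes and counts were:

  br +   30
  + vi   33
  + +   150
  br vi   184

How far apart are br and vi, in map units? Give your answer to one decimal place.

The recombinant classes are + vi and br +: 33 + 30 = 63.
Recombination frequency = 63/397 = 0.1587 ≈ 15.9%, i.e. 15.9 map units.

15.9 map units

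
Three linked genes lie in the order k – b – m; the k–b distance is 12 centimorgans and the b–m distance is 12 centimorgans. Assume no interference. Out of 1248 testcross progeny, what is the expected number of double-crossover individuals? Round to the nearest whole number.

Map distances give recombination frequencies of 0.120 and 0.120 for the two intervals.
With no interference, expected double-crossover frequency = 0.120 × 0.120 = 0.01440.
Expected number = 0.01440 × 1248 = 17.97 ≈ 18.

18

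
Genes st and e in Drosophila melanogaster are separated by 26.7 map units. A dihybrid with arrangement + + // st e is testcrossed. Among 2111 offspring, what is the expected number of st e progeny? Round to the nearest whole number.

A map distance of 26.7 map units corresponds to a recombination frequency of 0.267.
The F1 is + + / st e, so st e is a parental gamete class with expected frequency (1 − r)/2 = 0.733/2 = 0.3665.
Expected number = 0.3665 × 2111 = 773.68 ≈ 774.

774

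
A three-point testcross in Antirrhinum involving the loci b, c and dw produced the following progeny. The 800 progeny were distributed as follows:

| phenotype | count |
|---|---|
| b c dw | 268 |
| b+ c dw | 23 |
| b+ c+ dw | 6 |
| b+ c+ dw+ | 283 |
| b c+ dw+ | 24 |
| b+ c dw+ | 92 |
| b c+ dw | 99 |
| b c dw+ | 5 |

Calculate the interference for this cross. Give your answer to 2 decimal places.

0.25

The two most frequent reciprocal classes, b c dw and b+ c+ dw+, are the parental types, so the F1 was b c dw / b+ c+ dw+.
The two rarest classes, b c dw+ and b+ c+ dw, are the double crossovers. Comparing them with the parentals, only the dw allele has switched, so dw is the middle locus and the order is b – dw – c.
b–dw: (47 + 11)/800 = 0.0725; dw–c: (191 + 11)/800 = 0.2525.
Expected DCO frequency = 0.0725 × 0.2525 ≈ 0.01831; observed = 11/800 ≈ 0.01375.
Coefficient of coincidence = 0.01375/0.01831 ≈ 0.75; interference = 1 − 0.75 = 0.25.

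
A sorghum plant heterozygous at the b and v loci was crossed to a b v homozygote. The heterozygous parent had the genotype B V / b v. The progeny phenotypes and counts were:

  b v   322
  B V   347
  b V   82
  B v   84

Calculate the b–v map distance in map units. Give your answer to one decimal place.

19.9 map units

The recombinant classes are B v and b V: 84 + 82 = 166.
Recombination frequency = 166/835 = 0.1988 ≈ 19.9%, i.e. 19.9 map units.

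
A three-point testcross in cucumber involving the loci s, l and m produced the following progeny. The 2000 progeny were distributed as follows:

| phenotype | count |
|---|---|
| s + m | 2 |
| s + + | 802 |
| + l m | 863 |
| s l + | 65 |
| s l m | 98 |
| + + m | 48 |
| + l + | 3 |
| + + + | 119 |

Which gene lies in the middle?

The two most frequent reciprocal classes, s + + and + l m, are the parental types, so the F1 was s + + / + l m.
The two rarest classes, s + m and + l +, are the double crossovers. Comparing them with the parentals, only the m allele has switched, so m is the middle locus and the order is s – m – l.

m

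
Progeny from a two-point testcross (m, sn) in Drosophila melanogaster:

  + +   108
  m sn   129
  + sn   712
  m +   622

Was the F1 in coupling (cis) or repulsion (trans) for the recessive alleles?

The two most frequent classes are + sn (712) and m + (622); these are the parental (non-recombinant) types.
So the F1 carried + sn on one chromosome and m + on the other — the recessive alleles are on opposite chromosomes (trans / repulsion).

trans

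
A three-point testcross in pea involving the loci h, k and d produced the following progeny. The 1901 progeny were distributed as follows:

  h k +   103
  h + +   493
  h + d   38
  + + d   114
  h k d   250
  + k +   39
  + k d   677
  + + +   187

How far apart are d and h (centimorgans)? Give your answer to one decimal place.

The two most frequent reciprocal classes, + k d and h + +, are the parental types, so the F1 was + k d / h + +.
The two rarest classes, + k + and h + d, are the double crossovers. Comparing them with the parentals, only the d allele has switched, so d is the middle locus and the order is h – d – k.
Crossovers in the h–d interval produce the single-crossover classes h k d and + + + (250 + 187 = 437) plus the double crossovers (77).
RF(h–d) = (437 + 77) / 1901 = 514/1901 = 0.2704 → 27.0 centimorgans.

27.0 centimorgans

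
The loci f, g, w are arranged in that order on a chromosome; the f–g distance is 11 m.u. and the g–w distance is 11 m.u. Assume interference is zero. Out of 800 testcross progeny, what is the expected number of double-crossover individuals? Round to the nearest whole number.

10

Map distances give recombination frequencies of 0.110 and 0.110 for the two intervals.
With no interference, expected double-crossover frequency = 0.110 × 0.110 = 0.01210.
Expected number = 0.01210 × 800 = 9.68 ≈ 10.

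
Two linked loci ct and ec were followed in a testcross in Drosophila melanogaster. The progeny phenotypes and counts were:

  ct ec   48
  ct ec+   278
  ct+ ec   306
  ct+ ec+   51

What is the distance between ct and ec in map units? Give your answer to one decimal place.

The two most frequent classes, ct+ ec (306) and ct ec+ (278), are the parental types, so the F1 was ct+ ec / ct ec+.
The recombinant classes are ct+ ec+ and ct ec: 51 + 48 = 99.
Recombination frequency = 99/683 = 0.1449 ≈ 14.5%, i.e. 14.5 map units.

14.5 map units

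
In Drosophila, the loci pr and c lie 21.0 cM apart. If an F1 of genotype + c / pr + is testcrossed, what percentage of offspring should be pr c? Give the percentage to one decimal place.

10.5%

A map distance of 21.0 cM corresponds to a recombination frequency of 0.210.
The F1 is + c / pr +, so pr c is a recombinant gamete class with expected frequency r/2 = 0.210/2 = 0.1050.
That is 0.1050 = 10.5% of the progeny.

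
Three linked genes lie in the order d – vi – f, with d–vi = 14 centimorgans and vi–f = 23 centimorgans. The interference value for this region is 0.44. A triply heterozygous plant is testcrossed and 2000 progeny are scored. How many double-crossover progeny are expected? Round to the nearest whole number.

Map distances give recombination frequencies of 0.140 and 0.230 for the two intervals.
With interference 0.44 (so coincidence = 0.56), expected double-crossover frequency = 0.140 × 0.230 × 0.56 = 0.01803.
Expected number = 0.01803 × 2000 = 36.06 ≈ 36.

36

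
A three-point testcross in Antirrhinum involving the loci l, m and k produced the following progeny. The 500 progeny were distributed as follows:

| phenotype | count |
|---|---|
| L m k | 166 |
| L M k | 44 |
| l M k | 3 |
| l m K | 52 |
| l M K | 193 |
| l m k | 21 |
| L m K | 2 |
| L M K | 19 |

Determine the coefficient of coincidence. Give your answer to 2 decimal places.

0.55

The two most frequent reciprocal classes, l M K and L m k, are the parental types, so the F1 was l M K / L m k.
The two rarest classes, l M k and L m K, are the double crossovers. Comparing them with the parentals, only the k allele has switched, so k is the middle locus and the order is l – k – m.
l–k: (40 + 5)/500 = 0.0900; k–m: (96 + 5)/500 = 0.2020.
Expected DCO frequency = 0.0900 × 0.2020 ≈ 0.01818; observed = 5/500 ≈ 0.01000.
Coefficient of coincidence = 0.01000/0.01818 ≈ 0.55.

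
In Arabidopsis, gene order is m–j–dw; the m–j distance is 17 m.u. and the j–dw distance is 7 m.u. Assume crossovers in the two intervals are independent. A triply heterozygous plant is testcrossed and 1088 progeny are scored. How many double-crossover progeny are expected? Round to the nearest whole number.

Map distances give recombination frequencies of 0.170 and 0.070 for the two intervals.
With no interference, expected double-crossover frequency = 0.170 × 0.070 = 0.01190.
Expected number = 0.01190 × 1088 = 12.95 ≈ 13.

13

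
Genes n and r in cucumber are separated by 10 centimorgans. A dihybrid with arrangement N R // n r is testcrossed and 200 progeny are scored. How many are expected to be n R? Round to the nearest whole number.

A map distance of 10 centimorgans corresponds to a recombination frequency of 0.100.
The F1 is N R / n r, so n R is a recombinant gamete class with expected frequency r/2 = 0.100/2 = 0.0500.
Expected number = 0.0500 × 200 = 10.00 ≈ 10.

10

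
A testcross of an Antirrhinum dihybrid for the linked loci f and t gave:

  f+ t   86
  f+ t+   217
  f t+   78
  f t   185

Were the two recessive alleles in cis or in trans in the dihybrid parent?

The two most frequent classes are f+ t+ (217) and f t (185); these are the parental (non-recombinant) types.
So the F1 carried f+ t+ on one chromosome and f t on the other — the recessive alleles are on the same chromosome (cis / coupling).

cis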